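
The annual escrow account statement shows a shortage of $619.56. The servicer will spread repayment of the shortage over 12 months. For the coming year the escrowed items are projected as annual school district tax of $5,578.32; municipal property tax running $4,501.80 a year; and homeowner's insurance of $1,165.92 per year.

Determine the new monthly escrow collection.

School district tax = $5,578.32 per year
Municipal property tax = $4,501.80 per year
Homeowner's insurance = $1,165.92 per year
Combined annual = $5,578.32 + $4,501.80 + $1,165.92 = $11,246.04
Per month = $11,246.04 ÷ 12 = $937.17
Monthly shortage recovery: $619.56 ÷ 12 = $51.63
Adjusted monthly = $937.17 + $51.63 = $988.80

$988.80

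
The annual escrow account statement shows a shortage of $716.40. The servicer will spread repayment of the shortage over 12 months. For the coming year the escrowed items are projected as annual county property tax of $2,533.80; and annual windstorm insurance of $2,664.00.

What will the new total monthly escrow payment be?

$492.85

County property tax = $2,533.80 annually
Windstorm insurance = $2,664.00 annually
Total annual escrow = $2,533.80 + $2,664.00 = $5,197.80
Per month = $5,197.80 / 12 = $433.15
Shortage per month = $716.40 / 12 = $59.70
Adjusted monthly = $433.15 + $59.70 = $492.85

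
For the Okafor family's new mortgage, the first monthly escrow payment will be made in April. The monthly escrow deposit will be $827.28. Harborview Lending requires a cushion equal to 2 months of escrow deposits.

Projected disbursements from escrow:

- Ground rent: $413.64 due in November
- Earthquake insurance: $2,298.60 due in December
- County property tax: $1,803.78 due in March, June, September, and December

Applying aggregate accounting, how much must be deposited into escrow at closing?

Cushion = 2 × $827.28 = $1,654.56
Trial balance (start $0, +$827.28 each month, − disbursements):
  Apr: +$827.28 → $827.28
  May: +$827.28 → $1,654.56
  Jun: +$827.28 − $1,803.78 → $678.06
  Jul: +$827.28 → $1,505.34
  Aug: +$827.28 → $2,332.62
  Sep: +$827.28 − $1,803.78 → $1,356.12
  Oct: +$827.28 → $2,183.40
  Nov: +$827.28 − $413.64 → $2,597.04
  Dec: +$827.28 − $4,102.38 → -$678.06
  Jan: +$827.28 → $149.22
  Feb: +$827.28 → $976.50
  Mar: +$827.28 − $1,803.78 → $0.00
Lowest trial balance = -$678.06 (Dec)
Initial deposit = cushion − low point = $1,654.56 − (-$678.06) = $2,332.62

$2,332.62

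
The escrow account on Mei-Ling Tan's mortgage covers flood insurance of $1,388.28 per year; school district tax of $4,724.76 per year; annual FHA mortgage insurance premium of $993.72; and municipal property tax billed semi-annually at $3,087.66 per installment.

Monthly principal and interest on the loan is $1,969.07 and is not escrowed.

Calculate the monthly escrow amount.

Flood insurance = $1,388.28 per year
School district tax = $4,724.76 per year
FHA mortgage insurance premium = $993.72 per year
Municipal property tax = $3,087.66 × 2 = $6,175.32 per year
Total annual escrow = $1,388.28 + $4,724.76 + $993.72 + $6,175.32 = $13,282.08
Base monthly escrow = $13,282.08 ÷ 12 = $1,106.84

$1,106.84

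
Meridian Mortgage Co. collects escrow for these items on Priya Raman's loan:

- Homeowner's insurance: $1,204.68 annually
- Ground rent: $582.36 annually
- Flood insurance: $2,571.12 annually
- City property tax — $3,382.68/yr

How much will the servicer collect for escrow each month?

$645.07

Homeowner's insurance: $1,204.68 per year
Ground rent: $582.36 per year
Flood insurance: $2,571.12 per year
City property tax: $3,382.68 per year
Combined annual = $1,204.68 + $582.36 + $2,571.12 + $3,382.68 = $7,740.84
Per month = $7,740.84 ÷ 12 = $645.07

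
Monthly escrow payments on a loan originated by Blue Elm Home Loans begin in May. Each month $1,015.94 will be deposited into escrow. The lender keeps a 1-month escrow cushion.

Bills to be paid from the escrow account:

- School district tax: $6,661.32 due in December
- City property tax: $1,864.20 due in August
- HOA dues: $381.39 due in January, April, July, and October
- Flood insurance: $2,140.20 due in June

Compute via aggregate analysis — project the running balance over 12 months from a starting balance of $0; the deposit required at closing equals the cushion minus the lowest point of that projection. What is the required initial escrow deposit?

$4,316.92

Cushion = 1 × $1,015.94 = $1,015.94
Trial balance (start $0, +$1,015.94 each month, − disbursements):
  May: +$1,015.94 → $1,015.94
  Jun: +$1,015.94 − $2,140.20 → -$108.32
  Jul: +$1,015.94 − $381.39 → $526.23
  Aug: +$1,015.94 − $1,864.20 → -$322.03
  Sep: +$1,015.94 → $693.91
  Oct: +$1,015.94 − $381.39 → $1,328.46
  Nov: +$1,015.94 → $2,344.40
  Dec: +$1,015.94 − $6,661.32 → -$3,300.98
  Jan: +$1,015.94 − $381.39 → -$2,666.43
  Feb: +$1,015.94 → -$1,650.49
  Mar: +$1,015.94 → -$634.55
  Apr: +$1,015.94 − $381.39 → $0.00
Lowest trial balance = -$3,300.98 (Dec)
Initial deposit = cushion − low point = $1,015.94 − (-$3,300.98) = $4,316.92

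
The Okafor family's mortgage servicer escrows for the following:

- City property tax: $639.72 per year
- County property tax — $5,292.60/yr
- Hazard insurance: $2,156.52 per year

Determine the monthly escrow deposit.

City property tax: $639.72/yr
County property tax: $5,292.60/yr
Hazard insurance: $2,156.52/yr
Combined annual = $639.72 + $5,292.60 + $2,156.52 = $8,088.84
Base monthly escrow = $8,088.84 / 12 = $674.07

$674.07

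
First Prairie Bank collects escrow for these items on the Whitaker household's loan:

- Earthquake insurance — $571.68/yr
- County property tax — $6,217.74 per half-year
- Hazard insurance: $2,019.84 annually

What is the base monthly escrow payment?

Earthquake insurance = $571.68
County property tax = $6,217.74 × 2 = $12,435.48
Hazard insurance = $2,019.84
Yearly total = $15,027.00
Base monthly escrow = $15,027.00 / 12 = $1,252.25

$1,252.25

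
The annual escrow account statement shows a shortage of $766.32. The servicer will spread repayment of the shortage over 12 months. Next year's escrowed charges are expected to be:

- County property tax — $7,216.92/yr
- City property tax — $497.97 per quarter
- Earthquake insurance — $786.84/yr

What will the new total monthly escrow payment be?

County property tax — $7,216.92 per year
City property tax — $497.97 × 4 = $1,991.88 per year
Earthquake insurance — $786.84 per year
Combined annual = $7,216.92 + $1,991.88 + $786.84 = $9,995.64
Base monthly escrow = $9,995.64 / 12 = $832.97
Monthly shortage recovery: $766.32 ÷ 12 = $63.86
Adjusted monthly = $832.97 + $63.86 = $896.83

$896.83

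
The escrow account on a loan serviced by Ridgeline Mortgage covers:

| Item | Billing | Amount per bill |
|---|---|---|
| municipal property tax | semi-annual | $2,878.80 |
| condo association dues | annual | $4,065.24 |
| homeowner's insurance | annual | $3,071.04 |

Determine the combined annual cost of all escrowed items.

$12,893.88

Municipal property tax — $2,878.80 × 2 = $5,757.60
Condo association dues — $4,065.24
Homeowner's insurance — $3,071.04
Yearly total = $12,893.88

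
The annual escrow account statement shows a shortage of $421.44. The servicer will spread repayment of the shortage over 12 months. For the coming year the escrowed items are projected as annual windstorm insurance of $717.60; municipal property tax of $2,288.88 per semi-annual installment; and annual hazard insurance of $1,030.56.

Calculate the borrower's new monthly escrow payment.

Windstorm insurance — $717.60 annually
Municipal property tax — $2,288.88 × 2 = $4,577.76 annually
Hazard insurance — $1,030.56 annually
Yearly total = $717.60 + $4,577.76 + $1,030.56 = $6,325.92
Monthly escrow = $6,325.92 / 12 = $527.16
Monthly shortage recovery: $421.44 ÷ 12 = $35.12
New monthly escrow = $527.16 + $35.12 = $562.28

$562.28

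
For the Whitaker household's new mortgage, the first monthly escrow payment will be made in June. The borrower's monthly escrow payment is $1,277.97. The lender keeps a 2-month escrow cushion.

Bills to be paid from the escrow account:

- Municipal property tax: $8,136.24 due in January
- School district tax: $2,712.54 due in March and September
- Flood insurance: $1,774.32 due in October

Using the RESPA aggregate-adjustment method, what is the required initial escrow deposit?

$5,111.88

Cushion = 2 × $1,277.97 = $2,555.94
Trial balance (start $0, +$1,277.97 each month, − disbursements):
  Jun: +$1,277.97 → $1,277.97
  Jul: +$1,277.97 → $2,555.94
  Aug: +$1,277.97 → $3,833.91
  Sep: +$1,277.97 − $2,712.54 → $2,399.34
  Oct: +$1,277.97 − $1,774.32 → $1,902.99
  Nov: +$1,277.97 → $3,180.96
  Dec: +$1,277.97 → $4,458.93
  Jan: +$1,277.97 − $8,136.24 → -$2,399.34
  Feb: +$1,277.97 → -$1,121.37
  Mar: +$1,277.97 − $2,712.54 → -$2,555.94
  Apr: +$1,277.97 → -$1,277.97
  May: +$1,277.97 → $0.00
Lowest trial balance = -$2,555.94 (Mar)
Initial deposit = cushion − low point = $2,555.94 − (-$2,555.94) = $5,111.88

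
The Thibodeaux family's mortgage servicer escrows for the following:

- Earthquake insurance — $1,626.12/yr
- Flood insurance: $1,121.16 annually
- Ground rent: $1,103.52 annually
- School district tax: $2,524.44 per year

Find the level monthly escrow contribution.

$531.27

Earthquake insurance: $1,626.12 per year
Flood insurance: $1,121.16 per year
Ground rent: $1,103.52 per year
School district tax: $2,524.44 per year
Combined annual = $1,626.12 + $1,121.16 + $1,103.52 + $2,524.44 = $6,375.24
Per month = $6,375.24 / 12 = $531.27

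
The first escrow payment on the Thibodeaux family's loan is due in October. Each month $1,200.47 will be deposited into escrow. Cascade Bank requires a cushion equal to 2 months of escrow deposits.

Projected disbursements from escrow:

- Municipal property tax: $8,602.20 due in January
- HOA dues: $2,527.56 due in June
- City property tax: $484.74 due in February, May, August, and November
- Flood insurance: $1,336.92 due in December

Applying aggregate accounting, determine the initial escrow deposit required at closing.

$8,022.92

Cushion = 2 × $1,200.47 = $2,400.94
Trial balance (start $0, +$1,200.47 each month, − disbursements):
  Oct: +$1,200.47 → $1,200.47
  Nov: +$1,200.47 − $484.74 → $1,916.20
  Dec: +$1,200.47 − $1,336.92 → $1,779.75
  Jan: +$1,200.47 − $8,602.20 → -$5,621.98
  Feb: +$1,200.47 − $484.74 → -$4,906.25
  Mar: +$1,200.47 → -$3,705.78
  Apr: +$1,200.47 → -$2,505.31
  May: +$1,200.47 − $484.74 → -$1,789.58
  Jun: +$1,200.47 − $2,527.56 → -$3,116.67
  Jul: +$1,200.47 → -$1,916.20
  Aug: +$1,200.47 − $484.74 → -$1,200.47
  Sep: +$1,200.47 → $0.00
Lowest trial balance = -$5,621.98 (Jan)
Initial deposit = cushion − low point = $2,400.94 − (-$5,621.98) = $8,022.92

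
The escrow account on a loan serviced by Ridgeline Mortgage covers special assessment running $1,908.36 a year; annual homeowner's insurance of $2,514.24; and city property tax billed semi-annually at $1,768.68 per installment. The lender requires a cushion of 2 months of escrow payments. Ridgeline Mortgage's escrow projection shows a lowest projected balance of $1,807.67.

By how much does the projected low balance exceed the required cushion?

Special assessment — $1,908.36
Homeowner's insurance — $2,514.24
City property tax — $1,768.68 × 2 = $3,537.36
Total annual escrow = $1,908.36 + $2,514.24 + $3,537.36 = $7,959.96
Monthly escrow = $7,959.96 ÷ 12 = $663.33
Required cushion = 2 × $663.33 = $1,326.66
Excess over cushion: $1,807.67 − $1,326.66 = $481.01

$481.01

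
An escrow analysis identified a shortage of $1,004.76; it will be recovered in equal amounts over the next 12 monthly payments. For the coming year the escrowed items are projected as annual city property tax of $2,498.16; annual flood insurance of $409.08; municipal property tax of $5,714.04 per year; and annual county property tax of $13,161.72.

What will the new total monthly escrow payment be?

$1,898.98

City property tax: $2,498.16
Flood insurance: $409.08
Municipal property tax: $5,714.04
County property tax: $13,161.72
Total annual escrow = $2,498.16 + $409.08 + $5,714.04 + $13,161.72 = $21,783.00
Monthly escrow = $21,783.00 / 12 = $1,815.25
Monthly shortage recovery: $1,004.76 / 12 = $83.73
New monthly escrow = $1,815.25 + $83.73 = $1,898.98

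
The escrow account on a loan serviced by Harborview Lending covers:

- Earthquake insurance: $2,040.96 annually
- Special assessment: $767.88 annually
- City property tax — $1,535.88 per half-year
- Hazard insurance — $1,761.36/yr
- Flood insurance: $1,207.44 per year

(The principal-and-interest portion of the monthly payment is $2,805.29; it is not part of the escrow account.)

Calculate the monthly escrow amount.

$737.45

Earthquake insurance — $2,040.96/yr
Special assessment — $767.88/yr
City property tax — $1,535.88 × 2 = $3,071.76/yr
Hazard insurance — $1,761.36/yr
Flood insurance — $1,207.44/yr
Total annual escrow = $2,040.96 + $767.88 + $3,071.76 + $1,761.36 + $1,207.44 = $8,849.40
Monthly escrow = $8,849.40 / 12 = $737.45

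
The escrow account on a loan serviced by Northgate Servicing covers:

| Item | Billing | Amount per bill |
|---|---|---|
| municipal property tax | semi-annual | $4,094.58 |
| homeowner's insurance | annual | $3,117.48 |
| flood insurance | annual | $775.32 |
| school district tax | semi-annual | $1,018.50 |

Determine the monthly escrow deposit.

$1,176.58

Municipal property tax — $4,094.58 × 2 = $8,189.16 annually
Homeowner's insurance — $3,117.48 annually
Flood insurance — $775.32 annually
School district tax — $1,018.50 × 2 = $2,037.00 annually
Yearly total = $14,118.96
Per month = $14,118.96 ÷ 12 = $1,176.58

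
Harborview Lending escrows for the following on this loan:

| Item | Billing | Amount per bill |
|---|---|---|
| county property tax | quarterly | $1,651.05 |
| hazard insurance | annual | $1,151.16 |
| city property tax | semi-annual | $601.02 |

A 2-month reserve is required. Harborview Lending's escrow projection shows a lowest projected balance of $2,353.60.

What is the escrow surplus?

$860.70

County property tax: $1,651.05 × 4 = $6,604.20
Hazard insurance: $1,151.16
City property tax: $601.02 × 2 = $1,202.04
Total per year = $8,957.40
Per month = $8,957.40 / 12 = $746.45
Required reserve = 2 × $746.45 = $1,492.90
Surplus = $2,353.60 − $1,492.90 = $860.70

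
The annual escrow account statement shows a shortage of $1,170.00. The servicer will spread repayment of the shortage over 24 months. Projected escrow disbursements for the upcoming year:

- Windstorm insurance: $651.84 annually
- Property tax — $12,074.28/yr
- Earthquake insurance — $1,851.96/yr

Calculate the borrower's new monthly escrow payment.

Windstorm insurance: $651.84 per year
Property tax: $12,074.28 per year
Earthquake insurance: $1,851.96 per year
Total annual escrow = $651.84 + $12,074.28 + $1,851.96 = $14,578.08
Monthly escrow = $14,578.08 / 12 = $1,214.84
Shortage per month = $1,170.00 / 24 = $48.75
New monthly escrow = $1,214.84 + $48.75 = $1,263.59

$1,263.59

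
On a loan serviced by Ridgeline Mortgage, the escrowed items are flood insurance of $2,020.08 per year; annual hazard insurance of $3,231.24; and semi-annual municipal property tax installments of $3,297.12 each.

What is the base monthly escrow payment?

$987.13

Flood insurance: $2,020.08 per year
Hazard insurance: $3,231.24 per year
Municipal property tax: $3,297.12 × 2 = $6,594.24 per year
Combined annual = $11,845.56
Monthly = $11,845.56 / 12 = $987.13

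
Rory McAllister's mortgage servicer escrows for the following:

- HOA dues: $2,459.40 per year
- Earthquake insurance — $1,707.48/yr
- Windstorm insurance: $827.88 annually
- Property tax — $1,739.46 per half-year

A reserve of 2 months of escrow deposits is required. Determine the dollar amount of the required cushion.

$1,412.28

HOA dues: $2,459.40 per year
Earthquake insurance: $1,707.48 per year
Windstorm insurance: $827.88 per year
Property tax: $1,739.46 × 2 = $3,478.92 per year
Total per year = $2,459.40 + $1,707.48 + $827.88 + $3,478.92 = $8,473.68
Monthly = $8,473.68 / 12 = $706.14
Reserve = 2 × $706.14 = $1,412.28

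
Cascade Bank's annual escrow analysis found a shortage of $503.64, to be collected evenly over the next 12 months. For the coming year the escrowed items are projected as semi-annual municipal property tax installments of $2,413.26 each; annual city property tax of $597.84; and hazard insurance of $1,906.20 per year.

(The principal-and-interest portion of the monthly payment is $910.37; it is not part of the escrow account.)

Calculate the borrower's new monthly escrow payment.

Municipal property tax — $2,413.26 × 2 = $4,826.52 per year
City property tax — $597.84 per year
Hazard insurance — $1,906.20 per year
Combined annual = $4,826.52 + $597.84 + $1,906.20 = $7,330.56
Monthly escrow = $7,330.56 / 12 = $610.88
Shortage spread = $503.64 ÷ 12 = $41.97/mo
New monthly escrow = $610.88 + $41.97 = $652.85

$652.85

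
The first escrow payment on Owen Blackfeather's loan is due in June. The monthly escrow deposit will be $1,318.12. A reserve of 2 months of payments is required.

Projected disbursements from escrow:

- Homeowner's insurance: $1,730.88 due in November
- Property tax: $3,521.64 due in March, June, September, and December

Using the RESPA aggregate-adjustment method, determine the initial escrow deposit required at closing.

$5,705.20

Cushion = 2 × $1,318.12 = $2,636.24
Trial balance (start $0, +$1,318.12 each month, − disbursements):
  Jun: +$1,318.12 − $3,521.64 → -$2,203.52
  Jul: +$1,318.12 → -$885.40
  Aug: +$1,318.12 → $432.72
  Sep: +$1,318.12 − $3,521.64 → -$1,770.80
  Oct: +$1,318.12 → -$452.68
  Nov: +$1,318.12 − $1,730.88 → -$865.44
  Dec: +$1,318.12 − $3,521.64 → -$3,068.96
  Jan: +$1,318.12 → -$1,750.84
  Feb: +$1,318.12 → -$432.72
  Mar: +$1,318.12 − $3,521.64 → -$2,636.24
  Apr: +$1,318.12 → -$1,318.12
  May: +$1,318.12 → $0.00
Lowest trial balance = -$3,068.96 (Dec)
Initial deposit = cushion − low point = $2,636.24 − (-$3,068.96) = $5,705.20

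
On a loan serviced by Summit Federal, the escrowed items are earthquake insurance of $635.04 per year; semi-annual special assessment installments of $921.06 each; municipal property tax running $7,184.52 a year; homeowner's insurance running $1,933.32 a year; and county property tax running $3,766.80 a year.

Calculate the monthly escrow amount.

$1,280.15

Earthquake insurance: $635.04 annually
Special assessment: $921.06 × 2 = $1,842.12 annually
Municipal property tax: $7,184.52 annually
Homeowner's insurance: $1,933.32 annually
County property tax: $3,766.80 annually
Annual escrow total = $15,361.80
Monthly escrow = $15,361.80 ÷ 12 = $1,280.15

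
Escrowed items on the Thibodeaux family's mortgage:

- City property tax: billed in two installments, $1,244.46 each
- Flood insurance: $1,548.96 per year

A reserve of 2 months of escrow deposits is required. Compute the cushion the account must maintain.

City property tax — $1,244.46 × 2 = $2,488.92/yr
Flood insurance — $1,548.96/yr
Total per year = $2,488.92 + $1,548.96 = $4,037.88
Base monthly escrow = $4,037.88 / 12 = $336.49
Reserve = 2 × $336.49 = $672.98

$672.98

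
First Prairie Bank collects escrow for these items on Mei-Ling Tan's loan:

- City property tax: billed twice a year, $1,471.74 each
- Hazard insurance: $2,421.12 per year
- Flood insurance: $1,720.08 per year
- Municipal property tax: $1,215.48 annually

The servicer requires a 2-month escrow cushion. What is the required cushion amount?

City property tax: $1,471.74 × 2 = $2,943.48/yr
Hazard insurance: $2,421.12/yr
Flood insurance: $1,720.08/yr
Municipal property tax: $1,215.48/yr
Yearly total = $8,300.16
Base monthly escrow = $8,300.16 / 12 = $691.68
Reserve = 2 × $691.68 = $1,383.36

$1,383.36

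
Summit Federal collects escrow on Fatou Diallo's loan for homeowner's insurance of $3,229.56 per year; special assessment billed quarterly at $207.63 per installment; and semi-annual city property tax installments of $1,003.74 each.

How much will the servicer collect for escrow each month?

Homeowner's insurance — $3,229.56
Special assessment — $207.63 × 4 = $830.52
City property tax — $1,003.74 × 2 = $2,007.48
Total per year = $6,067.56
Per month = $6,067.56 / 12 = $505.63

$505.63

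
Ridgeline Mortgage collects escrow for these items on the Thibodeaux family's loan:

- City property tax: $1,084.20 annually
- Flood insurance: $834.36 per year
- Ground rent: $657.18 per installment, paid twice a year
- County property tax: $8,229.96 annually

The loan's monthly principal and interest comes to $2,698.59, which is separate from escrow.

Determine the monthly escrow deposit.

City property tax — $1,084.20 annually
Flood insurance — $834.36 annually
Ground rent — $657.18 × 2 = $1,314.36 annually
County property tax — $8,229.96 annually
Yearly total = $1,084.20 + $834.36 + $1,314.36 + $8,229.96 = $11,462.88
Monthly = $11,462.88 / 12 = $955.24

$955.24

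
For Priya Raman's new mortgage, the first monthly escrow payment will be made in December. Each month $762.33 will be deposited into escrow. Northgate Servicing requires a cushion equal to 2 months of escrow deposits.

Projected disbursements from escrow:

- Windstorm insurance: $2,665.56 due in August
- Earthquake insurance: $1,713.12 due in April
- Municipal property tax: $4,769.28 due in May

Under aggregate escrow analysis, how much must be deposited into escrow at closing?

Cushion = 2 × $762.33 = $1,524.66
Trial balance (start $0, +$762.33 each month, − disbursements):
  Dec: +$762.33 → $762.33
  Jan: +$762.33 → $1,524.66
  Feb: +$762.33 → $2,286.99
  Mar: +$762.33 → $3,049.32
  Apr: +$762.33 − $1,713.12 → $2,098.53
  May: +$762.33 − $4,769.28 → -$1,908.42
  Jun: +$762.33 → -$1,146.09
  Jul: +$762.33 → -$383.76
  Aug: +$762.33 − $2,665.56 → -$2,286.99
  Sep: +$762.33 → -$1,524.66
  Oct: +$762.33 → -$762.33
  Nov: +$762.33 → $0.00
Lowest trial balance = -$2,286.99 (Aug)
Initial deposit = cushion − low point = $1,524.66 − (-$2,286.99) = $3,811.65

$3,811.65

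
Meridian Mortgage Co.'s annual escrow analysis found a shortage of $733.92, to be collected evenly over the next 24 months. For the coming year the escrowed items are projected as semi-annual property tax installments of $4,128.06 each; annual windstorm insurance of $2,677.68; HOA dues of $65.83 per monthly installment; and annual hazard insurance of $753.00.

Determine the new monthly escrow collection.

$1,070.31

Property tax — $4,128.06 × 2 = $8,256.12 annually
Windstorm insurance — $2,677.68 annually
HOA dues — $65.83 × 12 = $789.96 annually
Hazard insurance — $753.00 annually
Total per year = $12,476.76
Per month = $12,476.76 ÷ 12 = $1,039.73
Shortage per month = $733.92 / 24 = $30.58
New monthly escrow = $1,039.73 + $30.58 = $1,070.31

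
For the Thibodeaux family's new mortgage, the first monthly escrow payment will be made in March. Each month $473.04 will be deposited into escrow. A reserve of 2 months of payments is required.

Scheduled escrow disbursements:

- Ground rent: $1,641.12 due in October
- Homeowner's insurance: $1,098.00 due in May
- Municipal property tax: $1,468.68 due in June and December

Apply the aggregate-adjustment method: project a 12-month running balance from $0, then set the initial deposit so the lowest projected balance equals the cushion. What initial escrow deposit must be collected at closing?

$1,892.16

Cushion = 2 × $473.04 = $946.08
Trial balance (start $0, +$473.04 each month, − disbursements):
  Mar: +$473.04 → $473.04
  Apr: +$473.04 → $946.08
  May: +$473.04 − $1,098.00 → $321.12
  Jun: +$473.04 − $1,468.68 → -$674.52
  Jul: +$473.04 → -$201.48
  Aug: +$473.04 → $271.56
  Sep: +$473.04 → $744.60
  Oct: +$473.04 − $1,641.12 → -$423.48
  Nov: +$473.04 → $49.56
  Dec: +$473.04 − $1,468.68 → -$946.08
  Jan: +$473.04 → -$473.04
  Feb: +$473.04 → $0.00
Lowest trial balance = -$946.08 (Dec)
Initial deposit = cushion − low point = $946.08 − (-$946.08) = $1,892.16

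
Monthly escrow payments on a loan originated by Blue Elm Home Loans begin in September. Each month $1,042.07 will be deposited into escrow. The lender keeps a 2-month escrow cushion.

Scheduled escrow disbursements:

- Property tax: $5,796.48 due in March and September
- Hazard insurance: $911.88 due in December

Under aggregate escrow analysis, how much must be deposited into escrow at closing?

$7,294.49

Cushion = 2 × $1,042.07 = $2,084.14
Trial balance (start $0, +$1,042.07 each month, − disbursements):
  Sep: +$1,042.07 − $5,796.48 → -$4,754.41
  Oct: +$1,042.07 → -$3,712.34
  Nov: +$1,042.07 → -$2,670.27
  Dec: +$1,042.07 − $911.88 → -$2,540.08
  Jan: +$1,042.07 → -$1,498.01
  Feb: +$1,042.07 → -$455.94
  Mar: +$1,042.07 − $5,796.48 → -$5,210.35
  Apr: +$1,042.07 → -$4,168.28
  May: +$1,042.07 → -$3,126.21
  Jun: +$1,042.07 → -$2,084.14
  Jul: +$1,042.07 → -$1,042.07
  Aug: +$1,042.07 → $0.00
Lowest trial balance = -$5,210.35 (Mar)
Initial deposit = cushion − low point = $2,084.14 − (-$5,210.35) = $7,294.49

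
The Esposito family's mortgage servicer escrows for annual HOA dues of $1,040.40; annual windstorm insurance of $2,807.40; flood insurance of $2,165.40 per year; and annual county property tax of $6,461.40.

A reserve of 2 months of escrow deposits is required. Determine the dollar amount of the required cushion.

$2,079.10

HOA dues = $1,040.40/yr
Windstorm insurance = $2,807.40/yr
Flood insurance = $2,165.40/yr
County property tax = $6,461.40/yr
Yearly total = $12,474.60
Monthly = $12,474.60 / 12 = $1,039.55
Reserve = 2 × $1,039.55 = $2,079.10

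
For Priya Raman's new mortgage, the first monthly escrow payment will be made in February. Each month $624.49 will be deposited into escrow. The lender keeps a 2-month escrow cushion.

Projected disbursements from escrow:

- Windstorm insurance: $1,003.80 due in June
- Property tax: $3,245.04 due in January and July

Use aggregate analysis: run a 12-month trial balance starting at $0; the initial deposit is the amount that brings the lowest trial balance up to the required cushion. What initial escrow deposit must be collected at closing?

$1,750.88

Cushion = 2 × $624.49 = $1,248.98
Trial balance (start $0, +$624.49 each month, − disbursements):
  Feb: +$624.49 → $624.49
  Mar: +$624.49 → $1,248.98
  Apr: +$624.49 → $1,873.47
  May: +$624.49 → $2,497.96
  Jun: +$624.49 − $1,003.80 → $2,118.65
  Jul: +$624.49 − $3,245.04 → -$501.90
  Aug: +$624.49 → $122.59
  Sep: +$624.49 → $747.08
  Oct: +$624.49 → $1,371.57
  Nov: +$624.49 → $1,996.06
  Dec: +$624.49 → $2,620.55
  Jan: +$624.49 − $3,245.04 → $0.00
Lowest trial balance = -$501.90 (Jul)
Initial deposit = cushion − low point = $1,248.98 − (-$501.90) = $1,750.88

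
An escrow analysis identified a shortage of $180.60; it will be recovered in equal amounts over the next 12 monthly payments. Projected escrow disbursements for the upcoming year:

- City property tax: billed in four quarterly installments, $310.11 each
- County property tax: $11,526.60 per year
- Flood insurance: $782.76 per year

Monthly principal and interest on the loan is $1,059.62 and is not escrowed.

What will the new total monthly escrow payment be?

$1,144.20

City property tax — $310.11 × 4 = $1,240.44 annually
County property tax — $11,526.60 annually
Flood insurance — $782.76 annually
Yearly total = $1,240.44 + $11,526.60 + $782.76 = $13,549.80
Base monthly escrow = $13,549.80 ÷ 12 = $1,129.15
Shortage spread = $180.60 ÷ 12 = $15.05/mo
Adjusted monthly = $1,129.15 + $15.05 = $1,144.20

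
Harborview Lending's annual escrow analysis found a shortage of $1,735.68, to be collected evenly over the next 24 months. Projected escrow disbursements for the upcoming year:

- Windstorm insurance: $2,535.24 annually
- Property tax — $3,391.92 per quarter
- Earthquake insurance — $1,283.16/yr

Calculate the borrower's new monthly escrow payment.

$1,521.16

Windstorm insurance = $2,535.24
Property tax = $3,391.92 × 4 = $13,567.68
Earthquake insurance = $1,283.16
Total annual escrow = $2,535.24 + $13,567.68 + $1,283.16 = $17,386.08
Monthly escrow = $17,386.08 ÷ 12 = $1,448.84
Shortage per month = $1,735.68 ÷ 24 = $72.32
New monthly escrow = $1,448.84 + $72.32 = $1,521.16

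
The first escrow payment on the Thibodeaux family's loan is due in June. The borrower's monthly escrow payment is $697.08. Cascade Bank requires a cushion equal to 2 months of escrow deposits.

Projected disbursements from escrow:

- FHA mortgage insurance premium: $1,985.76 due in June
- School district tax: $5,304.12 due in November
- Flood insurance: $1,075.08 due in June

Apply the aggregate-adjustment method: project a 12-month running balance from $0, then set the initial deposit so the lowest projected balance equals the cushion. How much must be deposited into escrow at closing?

Cushion = 2 × $697.08 = $1,394.16
Trial balance (start $0, +$697.08 each month, − disbursements):
  Jun: +$697.08 − $3,060.84 → -$2,363.76
  Jul: +$697.08 → -$1,666.68
  Aug: +$697.08 → -$969.60
  Sep: +$697.08 → -$272.52
  Oct: +$697.08 → $424.56
  Nov: +$697.08 − $5,304.12 → -$4,182.48
  Dec: +$697.08 → -$3,485.40
  Jan: +$697.08 → -$2,788.32
  Feb: +$697.08 → -$2,091.24
  Mar: +$697.08 → -$1,394.16
  Apr: +$697.08 → -$697.08
  May: +$697.08 → $0.00
Lowest trial balance = -$4,182.48 (Nov)
Initial deposit = cushion − low point = $1,394.16 − (-$4,182.48) = $5,576.64

$5,576.64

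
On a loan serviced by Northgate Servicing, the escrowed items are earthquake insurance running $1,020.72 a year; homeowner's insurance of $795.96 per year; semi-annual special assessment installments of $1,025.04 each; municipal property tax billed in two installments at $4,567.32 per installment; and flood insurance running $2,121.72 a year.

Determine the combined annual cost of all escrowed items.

Earthquake insurance: $1,020.72
Homeowner's insurance: $795.96
Special assessment: $1,025.04 × 2 = $2,050.08
Municipal property tax: $4,567.32 × 2 = $9,134.64
Flood insurance: $2,121.72
Yearly total = $1,020.72 + $795.96 + $2,050.08 + $9,134.64 + $2,121.72 = $15,123.12

$15,123.12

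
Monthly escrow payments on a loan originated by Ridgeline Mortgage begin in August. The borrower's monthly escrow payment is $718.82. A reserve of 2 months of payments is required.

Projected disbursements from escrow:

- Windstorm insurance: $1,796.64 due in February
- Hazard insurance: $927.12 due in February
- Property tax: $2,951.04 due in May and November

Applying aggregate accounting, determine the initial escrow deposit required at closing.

Cushion = 2 × $718.82 = $1,437.64
Trial balance (start $0, +$718.82 each month, − disbursements):
  Aug: +$718.82 → $718.82
  Sep: +$718.82 → $1,437.64
  Oct: +$718.82 → $2,156.46
  Nov: +$718.82 − $2,951.04 → -$75.76
  Dec: +$718.82 → $643.06
  Jan: +$718.82 → $1,361.88
  Feb: +$718.82 − $2,723.76 → -$643.06
  Mar: +$718.82 → $75.76
  Apr: +$718.82 → $794.58
  May: +$718.82 − $2,951.04 → -$1,437.64
  Jun: +$718.82 → -$718.82
  Jul: +$718.82 → $0.00
Lowest trial balance = -$1,437.64 (May)
Initial deposit = cushion − low point = $1,437.64 − (-$1,437.64) = $2,875.28

$2,875.28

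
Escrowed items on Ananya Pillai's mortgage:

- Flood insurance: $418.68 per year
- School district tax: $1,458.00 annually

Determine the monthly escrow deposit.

$156.39

Flood insurance = $418.68 annually
School district tax = $1,458.00 annually
Total annual escrow = $418.68 + $1,458.00 = $1,876.68
Per month = $1,876.68 / 12 = $156.39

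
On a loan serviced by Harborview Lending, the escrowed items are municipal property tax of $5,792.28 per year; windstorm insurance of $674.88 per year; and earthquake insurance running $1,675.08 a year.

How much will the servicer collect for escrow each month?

$678.52

Municipal property tax — $5,792.28/yr
Windstorm insurance — $674.88/yr
Earthquake insurance — $1,675.08/yr
Annual escrow total = $5,792.28 + $674.88 + $1,675.08 = $8,142.24
Per month = $8,142.24 / 12 = $678.52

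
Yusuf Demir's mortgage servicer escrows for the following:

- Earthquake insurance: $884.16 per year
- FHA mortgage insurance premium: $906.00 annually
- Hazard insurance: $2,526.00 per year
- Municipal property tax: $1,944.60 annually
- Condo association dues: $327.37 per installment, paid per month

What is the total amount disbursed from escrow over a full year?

$10,189.20

Earthquake insurance = $884.16 annually
FHA mortgage insurance premium = $906.00 annually
Hazard insurance = $2,526.00 annually
Municipal property tax = $1,944.60 annually
Condo association dues = $327.37 × 12 = $3,928.44 annually
Yearly total = $884.16 + $906.00 + $2,526.00 + $1,944.60 + $3,928.44 = $10,189.20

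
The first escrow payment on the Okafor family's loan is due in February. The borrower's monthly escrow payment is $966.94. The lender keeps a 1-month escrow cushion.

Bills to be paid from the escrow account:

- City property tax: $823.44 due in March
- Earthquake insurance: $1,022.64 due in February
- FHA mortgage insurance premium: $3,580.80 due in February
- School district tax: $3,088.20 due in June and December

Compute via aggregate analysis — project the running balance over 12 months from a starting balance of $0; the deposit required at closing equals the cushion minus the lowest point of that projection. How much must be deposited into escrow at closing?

$4,647.32

Cushion = 1 × $966.94 = $966.94
Trial balance (start $0, +$966.94 each month, − disbursements):
  Feb: +$966.94 − $4,603.44 → -$3,636.50
  Mar: +$966.94 − $823.44 → -$3,493.00
  Apr: +$966.94 → -$2,526.06
  May: +$966.94 → -$1,559.12
  Jun: +$966.94 − $3,088.20 → -$3,680.38
  Jul: +$966.94 → -$2,713.44
  Aug: +$966.94 → -$1,746.50
  Sep: +$966.94 → -$779.56
  Oct: +$966.94 → $187.38
  Nov: +$966.94 → $1,154.32
  Dec: +$966.94 − $3,088.20 → -$966.94
  Jan: +$966.94 → $0.00
Lowest trial balance = -$3,680.38 (Jun)
Initial deposit = cushion − low point = $966.94 − (-$3,680.38) = $4,647.32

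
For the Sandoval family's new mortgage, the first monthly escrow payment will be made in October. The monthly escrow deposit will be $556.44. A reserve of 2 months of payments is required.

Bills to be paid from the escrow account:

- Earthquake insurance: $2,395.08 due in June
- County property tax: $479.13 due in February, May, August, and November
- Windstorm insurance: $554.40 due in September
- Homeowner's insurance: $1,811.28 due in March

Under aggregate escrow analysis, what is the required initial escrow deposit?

Cushion = 2 × $556.44 = $1,112.88
Trial balance (start $0, +$556.44 each month, − disbursements):
  Oct: +$556.44 → $556.44
  Nov: +$556.44 − $479.13 → $633.75
  Dec: +$556.44 → $1,190.19
  Jan: +$556.44 → $1,746.63
  Feb: +$556.44 − $479.13 → $1,823.94
  Mar: +$556.44 − $1,811.28 → $569.10
  Apr: +$556.44 → $1,125.54
  May: +$556.44 − $479.13 → $1,202.85
  Jun: +$556.44 − $2,395.08 → -$635.79
  Jul: +$556.44 → -$79.35
  Aug: +$556.44 − $479.13 → -$2.04
  Sep: +$556.44 − $554.40 → $0.00
Lowest trial balance = -$635.79 (Jun)
Initial deposit = cushion − low point = $1,112.88 − (-$635.79) = $1,748.67

$1,748.67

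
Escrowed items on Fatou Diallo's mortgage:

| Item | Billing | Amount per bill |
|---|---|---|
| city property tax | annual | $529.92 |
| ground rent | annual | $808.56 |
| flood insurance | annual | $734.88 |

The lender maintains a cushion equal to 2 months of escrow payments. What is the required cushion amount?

City property tax: $529.92 per year
Ground rent: $808.56 per year
Flood insurance: $734.88 per year
Total annual escrow = $529.92 + $808.56 + $734.88 = $2,073.36
Base monthly escrow = $2,073.36 ÷ 12 = $172.78
Reserve = 2 × $172.78 = $345.56

$345.56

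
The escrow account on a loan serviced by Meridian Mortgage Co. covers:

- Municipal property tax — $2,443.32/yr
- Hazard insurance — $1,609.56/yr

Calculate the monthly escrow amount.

$337.74

Municipal property tax = $2,443.32 per year
Hazard insurance = $1,609.56 per year
Annual escrow total = $2,443.32 + $1,609.56 = $4,052.88
Per month = $4,052.88 / 12 = $337.74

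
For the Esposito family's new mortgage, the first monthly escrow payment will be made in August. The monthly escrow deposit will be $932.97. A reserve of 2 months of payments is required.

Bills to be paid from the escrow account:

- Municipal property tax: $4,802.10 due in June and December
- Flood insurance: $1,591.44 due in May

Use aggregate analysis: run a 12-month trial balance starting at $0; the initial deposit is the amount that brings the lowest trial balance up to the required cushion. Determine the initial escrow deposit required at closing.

$2,798.91

Cushion = 2 × $932.97 = $1,865.94
Trial balance (start $0, +$932.97 each month, − disbursements):
  Aug: +$932.97 → $932.97
  Sep: +$932.97 → $1,865.94
  Oct: +$932.97 → $2,798.91
  Nov: +$932.97 → $3,731.88
  Dec: +$932.97 − $4,802.10 → -$137.25
  Jan: +$932.97 → $795.72
  Feb: +$932.97 → $1,728.69
  Mar: +$932.97 → $2,661.66
  Apr: +$932.97 → $3,594.63
  May: +$932.97 − $1,591.44 → $2,936.16
  Jun: +$932.97 − $4,802.10 → -$932.97
  Jul: +$932.97 → $0.00
Lowest trial balance = -$932.97 (Jun)
Initial deposit = cushion − low point = $1,865.94 − (-$932.97) = $2,798.91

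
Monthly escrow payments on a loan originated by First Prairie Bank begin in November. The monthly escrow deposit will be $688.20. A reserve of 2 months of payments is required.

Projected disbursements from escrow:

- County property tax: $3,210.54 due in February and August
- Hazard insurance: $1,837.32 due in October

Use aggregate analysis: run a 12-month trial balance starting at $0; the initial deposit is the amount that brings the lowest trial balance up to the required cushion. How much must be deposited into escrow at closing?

Cushion = 2 × $688.20 = $1,376.40
Trial balance (start $0, +$688.20 each month, − disbursements):
  Nov: +$688.20 → $688.20
  Dec: +$688.20 → $1,376.40
  Jan: +$688.20 → $2,064.60
  Feb: +$688.20 − $3,210.54 → -$457.74
  Mar: +$688.20 → $230.46
  Apr: +$688.20 → $918.66
  May: +$688.20 → $1,606.86
  Jun: +$688.20 → $2,295.06
  Jul: +$688.20 → $2,983.26
  Aug: +$688.20 − $3,210.54 → $460.92
  Sep: +$688.20 → $1,149.12
  Oct: +$688.20 − $1,837.32 → $0.00
Lowest trial balance = -$457.74 (Feb)
Initial deposit = cushion − low point = $1,376.40 − (-$457.74) = $1,834.14

$1,834.14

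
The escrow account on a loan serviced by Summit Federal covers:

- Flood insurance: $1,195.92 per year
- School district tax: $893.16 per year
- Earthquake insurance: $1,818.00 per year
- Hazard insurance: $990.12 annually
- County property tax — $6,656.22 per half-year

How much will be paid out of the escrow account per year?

Flood insurance — $1,195.92
School district tax — $893.16
Earthquake insurance — $1,818.00
Hazard insurance — $990.12
County property tax — $6,656.22 × 2 = $13,312.44
Total annual escrow = $1,195.92 + $893.16 + $1,818.00 + $990.12 + $13,312.44 = $18,209.64

$18,209.64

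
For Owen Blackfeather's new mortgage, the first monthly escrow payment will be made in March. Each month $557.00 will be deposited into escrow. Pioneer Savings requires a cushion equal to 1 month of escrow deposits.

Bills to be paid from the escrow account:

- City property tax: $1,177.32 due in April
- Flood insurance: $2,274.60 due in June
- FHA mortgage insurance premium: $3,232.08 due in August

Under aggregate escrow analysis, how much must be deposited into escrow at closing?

Cushion = 1 × $557.00 = $557.00
Trial balance (start $0, +$557.00 each month, − disbursements):
  Mar: +$557.00 → $557.00
  Apr: +$557.00 − $1,177.32 → -$63.32
  May: +$557.00 → $493.68
  Jun: +$557.00 − $2,274.60 → -$1,223.92
  Jul: +$557.00 → -$666.92
  Aug: +$557.00 − $3,232.08 → -$3,342.00
  Sep: +$557.00 → -$2,785.00
  Oct: +$557.00 → -$2,228.00
  Nov: +$557.00 → -$1,671.00
  Dec: +$557.00 → -$1,114.00
  Jan: +$557.00 → -$557.00
  Feb: +$557.00 → $0.00
Lowest trial balance = -$3,342.00 (Aug)
Initial deposit = cushion − low point = $557.00 − (-$3,342.00) = $3,899.00

$3,899.00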